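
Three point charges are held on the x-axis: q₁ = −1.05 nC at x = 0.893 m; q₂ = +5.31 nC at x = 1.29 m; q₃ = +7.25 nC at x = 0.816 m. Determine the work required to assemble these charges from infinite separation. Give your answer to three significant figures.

The assembly work is the sum of pairwise potential energies, U = Σ_{i<j} kqᵢqⱼ/rᵢⱼ.
Pair separations: r₁₂ = 0.397 m, r₁₃ = 0.0770 m, r₂₃ = 0.474 m.
U = (-1.26×10⁻⁷) + (-8.89×10⁻⁷) + (7.30×10⁻⁷) = -2.85×10⁻⁷ J.

-2.85×10⁻⁷ J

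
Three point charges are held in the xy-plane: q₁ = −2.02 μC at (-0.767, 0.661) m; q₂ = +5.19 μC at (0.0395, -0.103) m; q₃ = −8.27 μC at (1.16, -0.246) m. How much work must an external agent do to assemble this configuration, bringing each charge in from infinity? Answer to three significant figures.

The assembly work is the sum of pairwise potential energies, U = Σ_{i<j} kqᵢqⱼ/rᵢⱼ.
Pair separations: r₁₂ = 1.11 m, r₁₃ = 2.13 m, r₂₃ = 1.13 m.
U = (-0.0848) + (0.0705) + (-0.342) = -0.356 J.

-0.356 J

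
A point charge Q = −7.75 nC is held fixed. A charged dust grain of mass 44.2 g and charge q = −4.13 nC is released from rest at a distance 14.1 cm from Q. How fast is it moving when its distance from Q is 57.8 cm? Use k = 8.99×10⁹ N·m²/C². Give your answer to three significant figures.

8.36×10⁻³ m/s

Only the electrostatic force acts, so mechanical energy is conserved: ½mv² = U₁ − U₂ = kQq(1/r₁ − 1/r₂).
U₁ − U₂ = (8.99×10⁹ N·m²/C²)(-7.75×10⁻⁹ C)(-4.13×10⁻⁹ C)(1/0.141 − 1/0.578) = 1.54×10⁻⁶ J.
v = √(2·1.54×10⁻⁶/0.0442) = 8.36×10⁻³ m/s.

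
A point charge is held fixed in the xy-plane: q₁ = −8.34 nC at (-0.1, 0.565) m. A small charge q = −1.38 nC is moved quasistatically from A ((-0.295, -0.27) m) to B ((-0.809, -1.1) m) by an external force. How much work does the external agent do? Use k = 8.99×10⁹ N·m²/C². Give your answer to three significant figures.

For quasistatic motion the external work equals the change in potential energy: W_ext = qΔV = q(V_B − V_A).
At A: distance to the source charge is 0.857 m; V_A = kq₁/r = -87.4 V.
At B: distance to the source charge is 1.81 m; V_B = kq₁/r = -41.4 V.
ΔV = V_B − V_A = 46.0 V.
W_ext = qΔV = (-1.38×10⁻⁹ C)(46.0 V) = -6.35×10⁻⁸ J.

-6.35×10⁻⁸ J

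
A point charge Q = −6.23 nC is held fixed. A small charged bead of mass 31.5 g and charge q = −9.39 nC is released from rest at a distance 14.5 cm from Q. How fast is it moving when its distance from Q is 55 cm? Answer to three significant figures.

Only the electrostatic force acts, so mechanical energy is conserved: ½mv² = U₁ − U₂ = kQq(1/r₁ − 1/r₂).
U₁ − U₂ = (8.99×10⁹ N·m²/C²)(-6.23×10⁻⁹ C)(-9.39×10⁻⁹ C)(1/0.145 − 1/0.550) = 2.67×10⁻⁶ J.
v = √(2·2.67×10⁻⁶/0.0315) = 0.0130 m/s.

0.0130 m/s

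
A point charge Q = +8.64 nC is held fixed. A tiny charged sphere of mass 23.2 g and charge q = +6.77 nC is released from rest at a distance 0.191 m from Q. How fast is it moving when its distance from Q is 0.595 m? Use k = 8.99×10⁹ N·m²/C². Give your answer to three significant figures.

0.0127 m/s

Only the electrostatic force acts, so mechanical energy is conserved: ½mv² = U₁ − U₂ = kQq(1/r₁ − 1/r₂).
U₁ − U₂ = (8.99×10⁹ N·m²/C²)(8.64×10⁻⁹ C)(6.77×10⁻⁹ C)(1/0.191 − 1/0.595) = 1.87×10⁻⁶ J.
v = √(2·1.87×10⁻⁶/0.0232) = 0.0127 m/s.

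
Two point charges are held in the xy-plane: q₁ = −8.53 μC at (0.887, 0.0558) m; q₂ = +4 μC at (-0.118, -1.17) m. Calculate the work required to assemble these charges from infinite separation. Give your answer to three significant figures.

The assembly work is the sum of pairwise potential energies, U = Σ_{i<j} kqᵢqⱼ/rᵢⱼ.
Pair separations: r₁₂ = 1.59 m.
U = (-0.194) = -0.194 J.

-0.194 J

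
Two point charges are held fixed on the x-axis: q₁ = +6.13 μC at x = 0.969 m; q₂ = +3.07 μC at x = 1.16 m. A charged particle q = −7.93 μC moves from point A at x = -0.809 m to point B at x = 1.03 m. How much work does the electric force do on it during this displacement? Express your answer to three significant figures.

The work done by the electric force is W_field = −ΔU = −q(V_B − V_A) = q(V_A − V_B).
At A: distances to the source charges are 1.78 m, 1.97 m; V_A = Σ kqᵢ/rᵢ = 4.50×10⁴ V.
At B: distances to the source charges are 0.0610 m, 0.130 m; V_B = Σ kqᵢ/rᵢ = 1.12×10⁶ V.
ΔV = V_B − V_A = 1.07×10⁶ V.
W_field = −qΔV = −(-7.93×10⁻⁶ C)(1.07×10⁶ V) = 8.49 J.

8.49 J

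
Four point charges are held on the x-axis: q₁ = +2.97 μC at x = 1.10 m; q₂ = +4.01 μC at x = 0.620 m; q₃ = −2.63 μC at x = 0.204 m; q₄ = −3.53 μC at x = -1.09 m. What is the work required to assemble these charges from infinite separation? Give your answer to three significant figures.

-0.136 J

The work to assemble the configuration equals its total potential energy, U = Σ kqᵢqⱼ/rᵢⱼ over all pairs.
Pair separations: r₁₂ = 0.480 m, r₁₃ = 0.896 m, r₁₄ = 2.19 m, r₂₃ = 0.416 m, r₂₄ = 1.71 m, r₃₄ = 1.29 m.
Summing all 6 pair terms gives U = -0.136 J.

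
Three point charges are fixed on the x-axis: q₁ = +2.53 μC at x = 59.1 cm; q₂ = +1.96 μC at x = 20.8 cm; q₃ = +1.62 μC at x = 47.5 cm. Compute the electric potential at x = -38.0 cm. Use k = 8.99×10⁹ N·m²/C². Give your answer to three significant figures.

Electric potential is a scalar, so the contributions from each charge add algebraically: V = Σ kqᵢ/rᵢ.
Distances from the field point to each charge: r₁ = 0.971 m, r₂ = 0.588 m, r₃ = 0.855 m.
V = k[(2.53×10⁻⁶)/(0.971) + (1.96×10⁻⁶)/(0.588) + (1.62×10⁻⁶)/(0.855)] = 7.04×10⁴ V.

7.04×10⁴ V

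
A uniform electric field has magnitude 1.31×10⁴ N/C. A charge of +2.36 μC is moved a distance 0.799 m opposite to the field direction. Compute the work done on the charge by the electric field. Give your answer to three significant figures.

The potential change for a displacement 0.799 m opposite to the field direction is ΔV = +Ed = 1.05×10⁴ V.
W_field = −qΔV = -0.0247 J.

-0.0247 J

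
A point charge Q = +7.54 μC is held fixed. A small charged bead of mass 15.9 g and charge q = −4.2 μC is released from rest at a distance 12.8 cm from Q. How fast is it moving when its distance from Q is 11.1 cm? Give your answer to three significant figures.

Only the electrostatic force acts, so mechanical energy is conserved: ½mv² = U₁ − U₂ = kQq(1/r₁ − 1/r₂).
U₁ − U₂ = (8.99×10⁹ N·m²/C²)(7.54×10⁻⁶ C)(-4.20×10⁻⁶ C)(1/0.128 − 1/0.111) = 0.341 J.
v = √(2·0.341/0.0159) = 6.55 m/s.

6.55 m/s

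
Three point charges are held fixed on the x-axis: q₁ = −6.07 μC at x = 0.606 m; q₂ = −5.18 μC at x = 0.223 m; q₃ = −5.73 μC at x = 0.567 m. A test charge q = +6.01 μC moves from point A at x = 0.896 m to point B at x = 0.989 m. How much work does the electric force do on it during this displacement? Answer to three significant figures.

-0.532 J

The work done by the electric force is W_field = −ΔU = −q(V_B − V_A) = q(V_A − V_B).
At A: distances to the source charges are 0.290 m, 0.673 m, 0.329 m; V_A = Σ kqᵢ/rᵢ = -4.14×10⁵ V.
At B: distances to the source charges are 0.383 m, 0.766 m, 0.422 m; V_B = Σ kqᵢ/rᵢ = -3.25×10⁵ V.
ΔV = V_B − V_A = 8.86×10⁴ V.
W_field = −qΔV = −(6.01×10⁻⁶ C)(8.86×10⁴ V) = -0.532 J.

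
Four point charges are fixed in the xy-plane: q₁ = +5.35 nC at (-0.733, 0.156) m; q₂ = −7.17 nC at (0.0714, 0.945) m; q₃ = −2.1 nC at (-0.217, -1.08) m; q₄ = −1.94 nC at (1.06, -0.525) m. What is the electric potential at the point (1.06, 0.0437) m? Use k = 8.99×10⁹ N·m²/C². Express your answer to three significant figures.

Electric potential is a scalar, so the contributions from each charge add algebraically: V = Σ kqᵢ/rᵢ.
Distances from the field point to each charge: r₁ = 1.80 m, r₂ = 1.34 m, r₃ = 1.70 m, r₄ = 0.569 m.
V = k[(5.35×10⁻⁹)/(1.80) + (-7.17×10⁻⁹)/(1.34) + (-2.10×10⁻⁹)/(1.70) + (-1.94×10⁻⁹)/(0.569)] = -63.2 V.

-63.2 V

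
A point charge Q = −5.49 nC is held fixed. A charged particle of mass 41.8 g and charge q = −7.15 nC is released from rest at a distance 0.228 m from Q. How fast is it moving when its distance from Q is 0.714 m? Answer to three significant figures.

7.10×10⁻³ m/s

Only the electrostatic force acts, so mechanical energy is conserved: ½mv² = U₁ − U₂ = kQq(1/r₁ − 1/r₂).
U₁ − U₂ = (8.99×10⁹ N·m²/C²)(-5.49×10⁻⁹ C)(-7.15×10⁻⁹ C)(1/0.228 − 1/0.714) = 1.05×10⁻⁶ J.
v = √(2·1.05×10⁻⁶/0.0418) = 7.10×10⁻³ m/s.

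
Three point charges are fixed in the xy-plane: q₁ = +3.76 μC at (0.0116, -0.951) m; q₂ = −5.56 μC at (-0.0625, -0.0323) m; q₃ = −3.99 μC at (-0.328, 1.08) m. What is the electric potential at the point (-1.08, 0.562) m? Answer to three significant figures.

Electric potential is a scalar, so the contributions from each charge add algebraically: V = Σ kqᵢ/rᵢ.
Distances from the field point to each charge: r₁ = 1.87 m, r₂ = 1.18 m, r₃ = 0.913 m.
V = k[(3.76×10⁻⁶)/(1.87) + (-5.56×10⁻⁶)/(1.18) + (-3.99×10⁻⁶)/(0.913)] = -6.36×10⁴ V.

-6.36×10⁴ V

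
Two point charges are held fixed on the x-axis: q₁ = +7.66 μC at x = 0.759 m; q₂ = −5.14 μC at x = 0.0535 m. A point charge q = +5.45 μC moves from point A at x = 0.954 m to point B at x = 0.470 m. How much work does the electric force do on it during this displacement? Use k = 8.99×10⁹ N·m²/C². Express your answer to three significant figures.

0.951 J

The work done by the electric force is W_field = −ΔU = −q(V_B − V_A) = q(V_A − V_B).
At A: distances to the source charges are 0.195 m, 0.900 m; V_A = Σ kqᵢ/rᵢ = 3.02×10⁵ V.
At B: distances to the source charges are 0.289 m, 0.416 m; V_B = Σ kqᵢ/rᵢ = 1.27×10⁵ V.
ΔV = V_B − V_A = -1.74×10⁵ V.
W_field = −qΔV = −(5.45×10⁻⁶ C)(-1.74×10⁵ V) = 0.951 J.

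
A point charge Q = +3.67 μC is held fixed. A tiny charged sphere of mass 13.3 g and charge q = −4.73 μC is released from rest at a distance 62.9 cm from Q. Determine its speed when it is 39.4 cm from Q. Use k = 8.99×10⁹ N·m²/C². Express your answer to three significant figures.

4.72 m/s

Only the electrostatic force acts, so mechanical energy is conserved: ½mv² = U₁ − U₂ = kQq(1/r₁ − 1/r₂).
U₁ − U₂ = (8.99×10⁹ N·m²/C²)(3.67×10⁻⁶ C)(-4.73×10⁻⁶ C)(1/0.629 − 1/0.394) = 0.148 J.
v = √(2·0.148/0.0133) = 4.72 m/s.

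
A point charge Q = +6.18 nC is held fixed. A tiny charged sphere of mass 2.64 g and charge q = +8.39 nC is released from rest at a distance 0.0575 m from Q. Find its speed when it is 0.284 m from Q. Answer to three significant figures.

Only the electrostatic force acts, so mechanical energy is conserved: ½mv² = U₁ − U₂ = kQq(1/r₁ − 1/r₂).
U₁ − U₂ = (8.99×10⁹ N·m²/C²)(6.18×10⁻⁹ C)(8.39×10⁻⁹ C)(1/0.0575 − 1/0.284) = 6.47×10⁻⁶ J.
v = √(2·6.47×10⁻⁶/2.64×10⁻³) = 0.0700 m/s.

0.0700 m/s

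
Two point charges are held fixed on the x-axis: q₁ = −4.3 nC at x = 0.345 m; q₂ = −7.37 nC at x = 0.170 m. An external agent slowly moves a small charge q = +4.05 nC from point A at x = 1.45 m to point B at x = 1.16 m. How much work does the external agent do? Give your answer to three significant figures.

For quasistatic motion the external work equals the change in potential energy: W_ext = qΔV = q(V_B − V_A).
At A: distances to the source charges are 1.10 m, 1.28 m; V_A = Σ kqᵢ/rᵢ = -86.7 V.
At B: distances to the source charges are 0.815 m, 0.990 m; V_B = Σ kqᵢ/rᵢ = -114 V.
ΔV = V_B − V_A = -27.6 V.
W_ext = qΔV = (4.05×10⁻⁹ C)(-27.6 V) = -1.12×10⁻⁷ J.

-1.12×10⁻⁷ J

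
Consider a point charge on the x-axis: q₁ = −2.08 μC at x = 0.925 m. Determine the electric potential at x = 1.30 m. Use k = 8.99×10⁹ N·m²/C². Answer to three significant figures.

Electric potential is a scalar, so the contributions from each charge add algebraically: V = Σ kqᵢ/rᵢ.
V = k[(-2.08×10⁻⁶)/(0.375)] = -4.99×10⁴ V.

-4.99×10⁴ V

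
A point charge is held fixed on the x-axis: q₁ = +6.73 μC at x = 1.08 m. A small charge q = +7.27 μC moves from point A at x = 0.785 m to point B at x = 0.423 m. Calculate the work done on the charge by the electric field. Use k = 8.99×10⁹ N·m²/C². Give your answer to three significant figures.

0.822 J

The work done by the electric force is W_field = −ΔU = −q(V_B − V_A) = q(V_A − V_B).
At A: distance to the source charge is 0.295 m; V_A = kq₁/r = 2.05×10⁵ V.
At B: distance to the source charge is 0.657 m; V_B = kq₁/r = 9.21×10⁴ V.
ΔV = V_B − V_A = -1.13×10⁵ V.
W_field = −qΔV = −(7.27×10⁻⁶ C)(-1.13×10⁵ V) = 0.822 J.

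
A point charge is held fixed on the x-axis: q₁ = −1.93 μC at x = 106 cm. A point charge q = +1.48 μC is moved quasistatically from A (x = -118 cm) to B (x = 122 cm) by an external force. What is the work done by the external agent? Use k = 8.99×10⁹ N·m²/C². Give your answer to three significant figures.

-0.149 J

For quasistatic motion the external work equals the change in potential energy: W_ext = qΔV = q(V_B − V_A).
At A: distance to the source charge is 2.24 m; V_A = kq₁/r = -7750 V.
At B: distance to the source charge is 0.160 m; V_B = kq₁/r = -1.08×10⁵ V.
ΔV = V_B − V_A = -1.01×10⁵ V.
W_ext = qΔV = (1.48×10⁻⁶ C)(-1.01×10⁵ V) = -0.149 J.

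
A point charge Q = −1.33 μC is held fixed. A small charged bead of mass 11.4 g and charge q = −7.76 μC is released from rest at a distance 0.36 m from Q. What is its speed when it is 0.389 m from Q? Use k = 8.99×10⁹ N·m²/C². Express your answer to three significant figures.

1.84 m/s

Only the electrostatic force acts, so mechanical energy is conserved: ½mv² = U₁ − U₂ = kQq(1/r₁ − 1/r₂).
U₁ − U₂ = (8.99×10⁹ N·m²/C²)(-1.33×10⁻⁶ C)(-7.76×10⁻⁶ C)(1/0.360 − 1/0.389) = 0.0192 J.
v = √(2·0.0192/0.0114) = 1.84 m/s.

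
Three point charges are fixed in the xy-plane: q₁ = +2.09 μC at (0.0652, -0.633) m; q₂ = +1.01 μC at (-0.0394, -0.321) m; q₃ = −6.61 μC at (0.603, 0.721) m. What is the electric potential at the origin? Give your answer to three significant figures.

-5620 V

Electric potential is a scalar, so the contributions from each charge add algebraically: V = Σ kqᵢ/rᵢ.
Distances from the field point to each charge: r₁ = 0.636 m, r₂ = 0.323 m, r₃ = 0.940 m.
V = k[(2.09×10⁻⁶)/(0.636) + (1.01×10⁻⁶)/(0.323) + (-6.61×10⁻⁶)/(0.940)] = -5620 V.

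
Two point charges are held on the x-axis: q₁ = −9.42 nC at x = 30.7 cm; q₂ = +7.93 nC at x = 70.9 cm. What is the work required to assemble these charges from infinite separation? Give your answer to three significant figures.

The work to assemble the configuration equals its total potential energy, U = Σ kqᵢqⱼ/rᵢⱼ over all pairs.
Pair separations: r₁₂ = 0.402 m.
U = (-1.67×10⁻⁶) = -1.67×10⁻⁶ J.

-1.67×10⁻⁶ J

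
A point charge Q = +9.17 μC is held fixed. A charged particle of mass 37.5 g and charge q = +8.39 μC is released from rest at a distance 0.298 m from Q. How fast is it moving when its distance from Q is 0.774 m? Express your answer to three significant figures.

Only the electrostatic force acts, so mechanical energy is conserved: ½mv² = U₁ − U₂ = kQq(1/r₁ − 1/r₂).
U₁ − U₂ = (8.99×10⁹ N·m²/C²)(9.17×10⁻⁶ C)(8.39×10⁻⁶ C)(1/0.298 − 1/0.774) = 1.43 J.
v = √(2·1.43/0.0375) = 8.73 m/s.

8.73 m/s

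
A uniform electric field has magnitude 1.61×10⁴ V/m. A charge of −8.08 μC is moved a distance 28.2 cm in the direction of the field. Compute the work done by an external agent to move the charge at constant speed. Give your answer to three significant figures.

0.0367 J

The potential change for a displacement 28.2 cm in the direction of the field is ΔV = −Ed = -4540 V.
W_ext = qΔV = 0.0367 J.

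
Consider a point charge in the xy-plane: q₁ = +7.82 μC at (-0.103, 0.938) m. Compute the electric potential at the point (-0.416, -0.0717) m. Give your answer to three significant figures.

Electric potential is a scalar, so the contributions from each charge add algebraically: V = Σ kqᵢ/rᵢ.
Distances from the field point to each charge: r₁ = 1.06 m.
V = k[(7.82×10⁻⁶)/(1.06)] = 6.65×10⁴ V.

6.65×10⁴ V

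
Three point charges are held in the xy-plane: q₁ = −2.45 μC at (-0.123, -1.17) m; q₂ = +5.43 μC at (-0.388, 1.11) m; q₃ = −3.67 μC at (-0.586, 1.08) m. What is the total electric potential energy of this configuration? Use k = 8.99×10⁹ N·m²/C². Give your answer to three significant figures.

-0.912 J

The assembly work is the sum of pairwise potential energies, U = Σ_{i<j} kqᵢqⱼ/rᵢⱼ.
Pair separations: r₁₂ = 2.30 m, r₁₃ = 2.30 m, r₂₃ = 0.200 m.
U = (-0.0521) + (0.0352) + (-0.895) = -0.912 J.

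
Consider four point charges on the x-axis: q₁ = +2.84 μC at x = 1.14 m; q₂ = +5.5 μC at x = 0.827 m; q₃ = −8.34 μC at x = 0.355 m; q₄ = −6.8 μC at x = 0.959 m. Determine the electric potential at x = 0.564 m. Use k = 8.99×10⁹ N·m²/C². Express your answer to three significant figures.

Electric potential is a scalar, so the contributions from each charge add algebraically: V = Σ kqᵢ/rᵢ.
Distances from the field point to each charge: r₁ = 0.576 m, r₂ = 0.263 m, r₃ = 0.209 m, r₄ = 0.395 m.
V = k[(2.84×10⁻⁶)/(0.576) + (5.50×10⁻⁶)/(0.263) + (-8.34×10⁻⁶)/(0.209) + (-6.80×10⁻⁶)/(0.395)] = -2.81×10⁵ V.

-2.81×10⁵ V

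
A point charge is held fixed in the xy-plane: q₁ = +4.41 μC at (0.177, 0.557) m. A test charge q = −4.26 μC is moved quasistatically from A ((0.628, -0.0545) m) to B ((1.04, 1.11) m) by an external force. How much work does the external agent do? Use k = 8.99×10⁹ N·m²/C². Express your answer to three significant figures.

For quasistatic motion the external work equals the change in potential energy: W_ext = qΔV = q(V_B − V_A).
At A: distance to the source charge is 0.760 m; V_A = kq₁/r = 5.22×10⁴ V.
At B: distance to the source charge is 1.02 m; V_B = kq₁/r = 3.87×10⁴ V.
ΔV = V_B − V_A = -1.35×10⁴ V.
W_ext = qΔV = (-4.26×10⁻⁶ C)(-1.35×10⁴ V) = 0.0575 J.

0.0575 J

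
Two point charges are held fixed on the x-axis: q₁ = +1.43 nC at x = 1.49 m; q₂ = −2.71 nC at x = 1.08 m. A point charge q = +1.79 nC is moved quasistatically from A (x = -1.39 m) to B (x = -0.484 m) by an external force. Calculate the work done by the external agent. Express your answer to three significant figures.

-6.56×10⁻⁹ J

For quasistatic motion the external work equals the change in potential energy: W_ext = qΔV = q(V_B − V_A).
At A: distances to the source charges are 2.88 m, 2.47 m; V_A = Σ kqᵢ/rᵢ = -5.40 V.
At B: distances to the source charges are 1.97 m, 1.56 m; V_B = Σ kqᵢ/rᵢ = -9.06 V.
ΔV = V_B − V_A = -3.67 V.
W_ext = qΔV = (1.79×10⁻⁹ C)(-3.67 V) = -6.56×10⁻⁹ J.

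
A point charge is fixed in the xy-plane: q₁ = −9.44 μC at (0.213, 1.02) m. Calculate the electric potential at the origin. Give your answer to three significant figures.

Electric potential is a scalar, so the contributions from each charge add algebraically: V = Σ kqᵢ/rᵢ.
Distances from the field point to each charge: r₁ = 1.04 m.
V = k[(-9.44×10⁻⁶)/(1.04)] = -8.14×10⁴ V.

-8.14×10⁴ V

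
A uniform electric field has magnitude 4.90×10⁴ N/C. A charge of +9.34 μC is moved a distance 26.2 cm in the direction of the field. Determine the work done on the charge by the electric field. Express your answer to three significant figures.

0.120 J

The potential change for a displacement 26.2 cm in the direction of the field is ΔV = −Ed = -1.28×10⁴ V.
W_field = −qΔV = 0.120 J.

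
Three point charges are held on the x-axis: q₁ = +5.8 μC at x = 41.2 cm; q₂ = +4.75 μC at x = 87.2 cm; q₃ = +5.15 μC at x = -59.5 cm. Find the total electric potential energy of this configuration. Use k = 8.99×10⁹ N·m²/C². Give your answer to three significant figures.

The assembly work is the sum of pairwise potential energies, U = Σ_{i<j} kqᵢqⱼ/rᵢⱼ.
Pair separations: r₁₂ = 0.460 m, r₁₃ = 1.01 m, r₂₃ = 1.47 m.
U = (0.538) + (0.267) + (0.150) = 0.955 J.

0.955 J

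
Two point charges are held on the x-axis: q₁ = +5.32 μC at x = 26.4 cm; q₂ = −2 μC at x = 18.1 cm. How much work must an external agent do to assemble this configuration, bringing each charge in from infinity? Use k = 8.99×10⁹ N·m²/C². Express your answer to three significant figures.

The work to assemble the configuration equals its total potential energy, U = Σ kqᵢqⱼ/rᵢⱼ over all pairs.
Pair separations: r₁₂ = 0.0830 m.
U = (-1.15) = -1.15 J.

-1.15 J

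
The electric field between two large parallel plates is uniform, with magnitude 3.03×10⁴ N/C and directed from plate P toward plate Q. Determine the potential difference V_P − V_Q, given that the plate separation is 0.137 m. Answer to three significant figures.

4150 V

In a uniform field, potential decreases in the direction of E: ΔV = −E·d for a displacement d parallel to E.
Going from Q to P is a displacement of 0.137 m opposite to the field, so V_P − V_Q = +Ed = 4150 V.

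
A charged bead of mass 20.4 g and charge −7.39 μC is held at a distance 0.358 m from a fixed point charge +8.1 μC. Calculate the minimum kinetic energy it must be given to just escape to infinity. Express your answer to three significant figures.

To just escape, total mechanical energy must reach zero at infinity: ½mv²_min + U = 0, so ½mv²_min = −U = |kQq|/r.
|U| = |kQq|/r = (8.99×10⁹ N·m²/C²)(8.10×10⁻⁶)(7.39×10⁻⁶)/(0.358) = 1.50 J.

1.50 J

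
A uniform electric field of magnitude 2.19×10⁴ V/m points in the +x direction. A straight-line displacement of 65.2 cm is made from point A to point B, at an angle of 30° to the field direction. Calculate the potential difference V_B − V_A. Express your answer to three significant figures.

Only the component of displacement along E changes the potential: ΔV = −E·d·cosθ.
ΔV = −(2.19×10⁴ V/m)(0.652 m)cos30° = -1.24×10⁴ V.

-1.24×10⁴ V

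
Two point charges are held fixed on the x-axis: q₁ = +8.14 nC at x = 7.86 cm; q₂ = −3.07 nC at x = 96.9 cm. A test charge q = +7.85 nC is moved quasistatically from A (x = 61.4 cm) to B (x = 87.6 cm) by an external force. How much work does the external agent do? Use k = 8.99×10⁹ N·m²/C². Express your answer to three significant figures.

For quasistatic motion the external work equals the change in potential energy: W_ext = qΔV = q(V_B − V_A).
At A: distances to the source charges are 0.535 m, 0.355 m; V_A = Σ kqᵢ/rᵢ = 58.9 V.
At B: distances to the source charges are 0.797 m, 0.0930 m; V_B = Σ kqᵢ/rᵢ = -205 V.
ΔV = V_B − V_A = -264 V.
W_ext = qΔV = (7.85×10⁻⁹ C)(-264 V) = -2.07×10⁻⁶ J.

-2.07×10⁻⁶ J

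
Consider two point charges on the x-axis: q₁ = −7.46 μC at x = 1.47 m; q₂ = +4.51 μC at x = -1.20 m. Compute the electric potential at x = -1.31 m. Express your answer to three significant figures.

3.44×10⁵ V

The total potential is the scalar sum of each charge's contribution, V = Σ kqᵢ/rᵢ.
Distances from the field point to each charge: r₁ = 2.78 m, r₂ = 0.110 m.
V = k[(-7.46×10⁻⁶)/(2.78) + (4.51×10⁻⁶)/(0.110)] = 3.44×10⁵ V.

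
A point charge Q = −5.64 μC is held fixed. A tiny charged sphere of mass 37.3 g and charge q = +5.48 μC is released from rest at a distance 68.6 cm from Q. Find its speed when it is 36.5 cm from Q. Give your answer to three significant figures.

Only the electrostatic force acts, so mechanical energy is conserved: ½mv² = U₁ − U₂ = kQq(1/r₁ − 1/r₂).
U₁ − U₂ = (8.99×10⁹ N·m²/C²)(-5.64×10⁻⁶ C)(5.48×10⁻⁶ C)(1/0.686 − 1/0.365) = 0.356 J.
v = √(2·0.356/0.0373) = 4.37 m/s.

4.37 m/s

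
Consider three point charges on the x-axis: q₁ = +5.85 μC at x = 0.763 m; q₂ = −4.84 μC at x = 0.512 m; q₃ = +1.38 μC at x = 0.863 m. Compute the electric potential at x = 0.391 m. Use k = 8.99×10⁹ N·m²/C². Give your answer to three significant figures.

The total potential is the scalar sum of each charge's contribution, V = Σ kqᵢ/rᵢ.
Distances from the field point to each charge: r₁ = 0.372 m, r₂ = 0.121 m, r₃ = 0.472 m.
V = k[(5.85×10⁻⁶)/(0.372) + (-4.84×10⁻⁶)/(0.121) + (1.38×10⁻⁶)/(0.472)] = -1.92×10⁵ V.

-1.92×10⁵ V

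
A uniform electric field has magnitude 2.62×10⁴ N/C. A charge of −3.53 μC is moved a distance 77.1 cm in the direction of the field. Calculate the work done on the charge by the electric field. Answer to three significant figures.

-0.0713 J

The potential change for a displacement 77.1 cm in the direction of the field is ΔV = −Ed = -2.02×10⁴ V.
W_field = −qΔV = -0.0713 J.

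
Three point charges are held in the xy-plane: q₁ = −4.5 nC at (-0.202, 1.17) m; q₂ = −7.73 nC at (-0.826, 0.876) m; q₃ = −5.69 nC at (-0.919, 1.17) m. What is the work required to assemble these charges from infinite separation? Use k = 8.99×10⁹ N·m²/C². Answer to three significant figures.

The work to assemble the configuration equals its total potential energy, U = Σ kqᵢqⱼ/rᵢⱼ over all pairs.
Pair separations: r₁₂ = 0.690 m, r₁₃ = 0.717 m, r₂₃ = 0.308 m.
U = (4.53×10⁻⁷) + (3.21×10⁻⁷) + (1.28×10⁻⁶) = 2.06×10⁻⁶ J.

2.06×10⁻⁶ J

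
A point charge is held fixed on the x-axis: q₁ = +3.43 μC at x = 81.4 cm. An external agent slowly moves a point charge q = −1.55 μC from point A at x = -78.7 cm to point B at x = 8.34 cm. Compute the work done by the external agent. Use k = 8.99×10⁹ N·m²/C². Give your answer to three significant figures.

-0.0356 J

For quasistatic motion the external work equals the change in potential energy: W_ext = qΔV = q(V_B − V_A).
At A: distance to the source charge is 1.60 m; V_A = kq₁/r = 1.93×10⁴ V.
At B: distance to the source charge is 0.731 m; V_B = kq₁/r = 4.22×10⁴ V.
ΔV = V_B − V_A = 2.29×10⁴ V.
W_ext = qΔV = (-1.55×10⁻⁶ C)(2.29×10⁴ V) = -0.0356 J.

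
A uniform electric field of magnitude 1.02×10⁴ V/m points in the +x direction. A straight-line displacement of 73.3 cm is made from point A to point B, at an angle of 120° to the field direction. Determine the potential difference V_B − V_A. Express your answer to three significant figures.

Only the component of displacement along E changes the potential: ΔV = −E·d·cosθ.
ΔV = −(1.02×10⁴ V/m)(0.733 m)cos120° = 3740 V.

3740 V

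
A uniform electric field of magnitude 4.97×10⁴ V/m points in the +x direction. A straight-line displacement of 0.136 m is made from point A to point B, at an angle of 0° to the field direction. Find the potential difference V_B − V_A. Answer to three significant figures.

-6760 V

Only the component of displacement along E changes the potential: ΔV = −E·d·cosθ.
ΔV = −(4.97×10⁴ V/m)(0.136 m)cos0° = -6760 V.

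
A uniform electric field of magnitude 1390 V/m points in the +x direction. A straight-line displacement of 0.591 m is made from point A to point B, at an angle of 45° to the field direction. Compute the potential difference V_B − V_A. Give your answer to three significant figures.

Only the component of displacement along E changes the potential: ΔV = −E·d·cosθ.
ΔV = −(1390 V/m)(0.591 m)cos45° = -581 V.

-581 V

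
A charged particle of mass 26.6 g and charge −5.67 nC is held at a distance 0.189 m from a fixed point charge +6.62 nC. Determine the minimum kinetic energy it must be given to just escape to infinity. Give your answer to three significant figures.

1.79×10⁻⁶ J

To just escape, total mechanical energy must reach zero at infinity: ½mv²_min + U = 0, so ½mv²_min = −U = |kQq|/r.
|U| = |kQq|/r = (8.99×10⁹ N·m²/C²)(6.62×10⁻⁹)(5.67×10⁻⁹)/(0.189) = 1.79×10⁻⁶ J.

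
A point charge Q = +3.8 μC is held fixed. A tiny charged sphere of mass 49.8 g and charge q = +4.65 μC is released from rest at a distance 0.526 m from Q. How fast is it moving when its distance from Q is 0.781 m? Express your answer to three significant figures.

Only the electrostatic force acts, so mechanical energy is conserved: ½mv² = U₁ − U₂ = kQq(1/r₁ − 1/r₂).
U₁ − U₂ = (8.99×10⁹ N·m²/C²)(3.80×10⁻⁶ C)(4.65×10⁻⁶ C)(1/0.526 − 1/0.781) = 0.0986 J.
v = √(2·0.0986/0.0498) = 1.99 m/s.

1.99 m/s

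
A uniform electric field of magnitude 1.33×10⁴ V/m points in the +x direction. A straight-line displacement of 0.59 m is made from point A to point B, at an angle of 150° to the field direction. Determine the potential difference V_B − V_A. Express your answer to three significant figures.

Only the component of displacement along E changes the potential: ΔV = −E·d·cosθ.
ΔV = −(1.33×10⁴ V/m)(0.590 m)cos150° = 6800 V.

6800 V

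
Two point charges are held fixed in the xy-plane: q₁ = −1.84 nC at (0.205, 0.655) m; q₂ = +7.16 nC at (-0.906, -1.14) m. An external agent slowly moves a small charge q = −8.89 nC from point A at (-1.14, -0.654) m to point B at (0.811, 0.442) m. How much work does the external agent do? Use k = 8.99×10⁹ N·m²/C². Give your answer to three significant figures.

9.66×10⁻⁷ J

For quasistatic motion the external work equals the change in potential energy: W_ext = qΔV = q(V_B − V_A).
At A: distances to the source charges are 1.88 m, 0.539 m; V_A = Σ kqᵢ/rᵢ = 111 V.
At B: distances to the source charges are 0.642 m, 2.33 m; V_B = Σ kqᵢ/rᵢ = 1.82 V.
ΔV = V_B − V_A = -109 V.
W_ext = qΔV = (-8.89×10⁻⁹ C)(-109 V) = 9.66×10⁻⁷ J.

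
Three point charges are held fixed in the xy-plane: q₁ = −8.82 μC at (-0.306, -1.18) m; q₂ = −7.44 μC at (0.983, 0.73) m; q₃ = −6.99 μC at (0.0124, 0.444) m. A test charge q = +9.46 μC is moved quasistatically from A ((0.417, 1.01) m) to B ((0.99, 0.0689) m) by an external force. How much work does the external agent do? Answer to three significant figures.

0.240 J

For quasistatic motion the external work equals the change in potential energy: W_ext = qΔV = q(V_B − V_A).
At A: distances to the source charges are 2.31 m, 0.631 m, 0.696 m; V_A = Σ kqᵢ/rᵢ = -2.31×10⁵ V.
At B: distances to the source charges are 1.80 m, 0.661 m, 1.05 m; V_B = Σ kqᵢ/rᵢ = -2.05×10⁵ V.
ΔV = V_B − V_A = 2.54×10⁴ V.
W_ext = qΔV = (9.46×10⁻⁶ C)(2.54×10⁴ V) = 0.240 J.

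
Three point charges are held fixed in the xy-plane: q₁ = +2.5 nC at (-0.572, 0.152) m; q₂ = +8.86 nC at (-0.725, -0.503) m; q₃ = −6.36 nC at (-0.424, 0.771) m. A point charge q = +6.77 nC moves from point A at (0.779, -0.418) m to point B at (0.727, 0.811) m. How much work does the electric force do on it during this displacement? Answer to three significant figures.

1.89×10⁻⁷ J

The work done by the electric force is W_field = −ΔU = −q(V_B − V_A) = q(V_A − V_B).
At A: distances to the source charges are 1.47 m, 1.51 m, 1.69 m; V_A = Σ kqᵢ/rᵢ = 34.4 V.
At B: distances to the source charges are 1.46 m, 1.96 m, 1.15 m; V_B = Σ kqᵢ/rᵢ = 6.46 V.
ΔV = V_B − V_A = -27.9 V.
W_field = −qΔV = −(6.77×10⁻⁹ C)(-27.9 V) = 1.89×10⁻⁷ J.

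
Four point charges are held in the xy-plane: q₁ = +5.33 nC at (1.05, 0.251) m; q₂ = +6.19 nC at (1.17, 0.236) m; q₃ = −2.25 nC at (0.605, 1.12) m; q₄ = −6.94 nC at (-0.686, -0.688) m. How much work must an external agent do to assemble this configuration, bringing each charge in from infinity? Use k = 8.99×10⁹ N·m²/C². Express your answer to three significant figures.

1.93×10⁻⁶ J

The work to assemble the configuration equals its total potential energy, U = Σ kqᵢqⱼ/rᵢⱼ over all pairs.
Pair separations: r₁₂ = 0.121 m, r₁₃ = 0.976 m, r₁₄ = 1.97 m, r₂₃ = 1.05 m, r₂₄ = 2.07 m, r₃₄ = 2.22 m.
Summing all 6 pair terms gives U = 1.93×10⁻⁶ J.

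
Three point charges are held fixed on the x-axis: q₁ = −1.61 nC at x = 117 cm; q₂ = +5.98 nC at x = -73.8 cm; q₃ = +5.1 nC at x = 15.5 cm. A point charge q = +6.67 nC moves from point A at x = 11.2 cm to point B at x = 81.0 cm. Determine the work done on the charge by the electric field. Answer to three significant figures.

The work done by the electric force is W_field = −ΔU = −q(V_B − V_A) = q(V_A − V_B).
At A: distances to the source charges are 1.06 m, 0.850 m, 0.0430 m; V_A = Σ kqᵢ/rᵢ = 1120 V.
At B: distances to the source charges are 0.360 m, 1.55 m, 0.655 m; V_B = Σ kqᵢ/rᵢ = 64.5 V.
ΔV = V_B − V_A = -1050 V.
W_field = −qΔV = −(6.67×10⁻⁹ C)(-1050 V) = 7.01×10⁻⁶ J.

7.01×10⁻⁶ J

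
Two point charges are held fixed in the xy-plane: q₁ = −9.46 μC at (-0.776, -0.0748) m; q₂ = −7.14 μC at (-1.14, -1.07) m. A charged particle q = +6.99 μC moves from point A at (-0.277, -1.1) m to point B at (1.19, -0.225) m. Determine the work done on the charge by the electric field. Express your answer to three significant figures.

-0.558 J

The work done by the electric force is W_field = −ΔU = −q(V_B − V_A) = q(V_A − V_B).
At A: distances to the source charges are 1.14 m, 0.864 m; V_A = Σ kqᵢ/rᵢ = -1.49×10⁵ V.
At B: distances to the source charges are 1.97 m, 2.48 m; V_B = Σ kqᵢ/rᵢ = -6.90×10⁴ V.
ΔV = V_B − V_A = 7.99×10⁴ V.
W_field = −qΔV = −(6.99×10⁻⁶ C)(7.99×10⁴ V) = -0.558 J.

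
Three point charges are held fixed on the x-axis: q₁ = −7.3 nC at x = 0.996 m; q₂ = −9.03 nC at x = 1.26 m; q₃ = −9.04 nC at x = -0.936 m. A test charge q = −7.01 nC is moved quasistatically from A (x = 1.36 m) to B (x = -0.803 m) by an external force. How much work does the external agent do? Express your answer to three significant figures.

-2.39×10⁻⁶ J

For quasistatic motion the external work equals the change in potential energy: W_ext = qΔV = q(V_B − V_A).
At A: distances to the source charges are 0.364 m, 0.100 m, 2.30 m; V_A = Σ kqᵢ/rᵢ = -1030 V.
At B: distances to the source charges are 1.80 m, 2.06 m, 0.133 m; V_B = Σ kqᵢ/rᵢ = -687 V.
ΔV = V_B − V_A = 341 V.
W_ext = qΔV = (-7.01×10⁻⁹ C)(341 V) = -2.39×10⁻⁶ J.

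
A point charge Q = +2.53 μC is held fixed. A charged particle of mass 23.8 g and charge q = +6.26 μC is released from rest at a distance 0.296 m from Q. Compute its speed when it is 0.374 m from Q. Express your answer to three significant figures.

Only the electrostatic force acts, so mechanical energy is conserved: ½mv² = U₁ − U₂ = kQq(1/r₁ − 1/r₂).
U₁ − U₂ = (8.99×10⁹ N·m²/C²)(2.53×10⁻⁶ C)(6.26×10⁻⁶ C)(1/0.296 − 1/0.374) = 0.100 J.
v = √(2·0.100/0.0238) = 2.90 m/s.

2.90 m/s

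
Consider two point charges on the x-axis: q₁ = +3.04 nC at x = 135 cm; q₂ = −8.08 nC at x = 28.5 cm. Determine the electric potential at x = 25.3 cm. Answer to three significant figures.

-2250 V

The total potential is the scalar sum of each charge's contribution, V = Σ kqᵢ/rᵢ.
Distances from the field point to each charge: r₁ = 1.10 m, r₂ = 0.0320 m.
V = k[(3.04×10⁻⁹)/(1.10) + (-8.08×10⁻⁹)/(0.0320)] = -2250 V.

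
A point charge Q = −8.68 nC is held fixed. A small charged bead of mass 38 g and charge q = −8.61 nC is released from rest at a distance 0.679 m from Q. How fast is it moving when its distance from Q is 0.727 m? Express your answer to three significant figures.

Only the electrostatic force acts, so mechanical energy is conserved: ½mv² = U₁ − U₂ = kQq(1/r₁ − 1/r₂).
U₁ − U₂ = (8.99×10⁹ N·m²/C²)(-8.68×10⁻⁹ C)(-8.61×10⁻⁹ C)(1/0.679 − 1/0.727) = 6.53×10⁻⁸ J.
v = √(2·6.53×10⁻⁸/0.0380) = 1.85×10⁻³ m/s.

1.85×10⁻³ m/s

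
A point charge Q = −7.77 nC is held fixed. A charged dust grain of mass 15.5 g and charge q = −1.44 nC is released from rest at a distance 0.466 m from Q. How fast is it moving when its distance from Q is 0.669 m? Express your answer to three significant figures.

Only the electrostatic force acts, so mechanical energy is conserved: ½mv² = U₁ − U₂ = kQq(1/r₁ − 1/r₂).
U₁ − U₂ = (8.99×10⁹ N·m²/C²)(-7.77×10⁻⁹ C)(-1.44×10⁻⁹ C)(1/0.466 − 1/0.669) = 6.55×10⁻⁸ J.
v = √(2·6.55×10⁻⁸/0.0155) = 2.91×10⁻³ m/s.

2.91×10⁻³ m/s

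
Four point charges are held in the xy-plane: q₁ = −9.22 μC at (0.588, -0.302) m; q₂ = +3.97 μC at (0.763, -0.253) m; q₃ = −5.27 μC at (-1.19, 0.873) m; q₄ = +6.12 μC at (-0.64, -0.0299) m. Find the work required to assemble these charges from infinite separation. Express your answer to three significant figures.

-2.21 J

The work to assemble the configuration equals its total potential energy, U = Σ kqᵢqⱼ/rᵢⱼ over all pairs.
Pair separations: r₁₂ = 0.182 m, r₁₃ = 2.13 m, r₁₄ = 1.26 m, r₂₃ = 2.25 m, r₂₄ = 1.42 m, r₃₄ = 1.06 m.
Summing all 6 pair terms gives U = -2.21 J.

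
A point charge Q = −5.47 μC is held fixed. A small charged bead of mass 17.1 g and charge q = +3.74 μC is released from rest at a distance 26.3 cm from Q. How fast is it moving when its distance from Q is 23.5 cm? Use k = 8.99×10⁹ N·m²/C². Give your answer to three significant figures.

3.12 m/s

Only the electrostatic force acts, so mechanical energy is conserved: ½mv² = U₁ − U₂ = kQq(1/r₁ − 1/r₂).
U₁ − U₂ = (8.99×10⁹ N·m²/C²)(-5.47×10⁻⁶ C)(3.74×10⁻⁶ C)(1/0.263 − 1/0.235) = 0.0833 J.
v = √(2·0.0833/0.0171) = 3.12 m/s.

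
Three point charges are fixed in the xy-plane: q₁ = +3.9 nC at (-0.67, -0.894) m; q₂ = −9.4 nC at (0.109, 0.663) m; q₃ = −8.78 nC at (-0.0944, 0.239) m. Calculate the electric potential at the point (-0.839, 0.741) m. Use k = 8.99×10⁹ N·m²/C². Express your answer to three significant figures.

Electric potential is a scalar, so the contributions from each charge add algebraically: V = Σ kqᵢ/rᵢ.
Distances from the field point to each charge: r₁ = 1.64 m, r₂ = 0.951 m, r₃ = 0.898 m.
V = k[(3.90×10⁻⁹)/(1.64) + (-9.40×10⁻⁹)/(0.951) + (-8.78×10⁻⁹)/(0.898)] = -155 V.

-155 V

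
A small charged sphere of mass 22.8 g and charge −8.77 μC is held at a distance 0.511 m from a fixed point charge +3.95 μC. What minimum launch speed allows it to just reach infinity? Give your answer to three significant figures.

To just escape, total mechanical energy must reach zero at infinity: ½mv²_min + U = 0, so ½mv²_min = −U = |kQq|/r.
|U| = |kQq|/r = (8.99×10⁹ N·m²/C²)(3.95×10⁻⁶)(8.77×10⁻⁶)/(0.511) = 0.609 J.
v_min = √(2|U|/m) = √(2·0.609/0.0228) = 7.31 m/s.

7.31 m/s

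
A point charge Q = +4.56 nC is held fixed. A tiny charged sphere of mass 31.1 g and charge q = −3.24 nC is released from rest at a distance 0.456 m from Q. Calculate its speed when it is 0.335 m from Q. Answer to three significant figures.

Only the electrostatic force acts, so mechanical energy is conserved: ½mv² = U₁ − U₂ = kQq(1/r₁ − 1/r₂).
U₁ − U₂ = (8.99×10⁹ N·m²/C²)(4.56×10⁻⁹ C)(-3.24×10⁻⁹ C)(1/0.456 − 1/0.335) = 1.05×10⁻⁷ J.
v = √(2·1.05×10⁻⁷/0.0311) = 2.60×10⁻³ m/s.

2.60×10⁻³ m/s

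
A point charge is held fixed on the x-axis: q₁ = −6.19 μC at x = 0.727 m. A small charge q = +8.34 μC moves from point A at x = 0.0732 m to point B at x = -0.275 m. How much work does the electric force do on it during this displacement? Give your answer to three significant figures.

The work done by the electric force is W_field = −ΔU = −q(V_B − V_A) = q(V_A − V_B).
At A: distance to the source charge is 0.654 m; V_A = kq₁/r = -8.51×10⁴ V.
At B: distance to the source charge is 1.00 m; V_B = kq₁/r = -5.55×10⁴ V.
ΔV = V_B − V_A = 2.96×10⁴ V.
W_field = −qΔV = −(8.34×10⁻⁶ C)(2.96×10⁴ V) = -0.247 J.

-0.247 J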